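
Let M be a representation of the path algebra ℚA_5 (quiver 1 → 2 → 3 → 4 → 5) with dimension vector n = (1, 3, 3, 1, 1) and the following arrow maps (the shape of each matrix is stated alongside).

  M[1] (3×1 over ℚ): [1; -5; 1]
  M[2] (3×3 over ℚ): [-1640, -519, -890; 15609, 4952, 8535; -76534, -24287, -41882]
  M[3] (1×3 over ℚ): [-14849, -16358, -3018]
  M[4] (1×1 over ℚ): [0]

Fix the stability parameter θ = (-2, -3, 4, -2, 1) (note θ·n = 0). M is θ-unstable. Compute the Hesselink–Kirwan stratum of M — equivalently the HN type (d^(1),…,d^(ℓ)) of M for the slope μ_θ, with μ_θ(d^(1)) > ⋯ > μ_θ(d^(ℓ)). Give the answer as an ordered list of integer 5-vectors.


Interval decomposition of M: I[1,4], I[2,3]^2, I[5,5].
HN type (ℓ=4): μ^(1)=4; μ^(2)=1; μ^(3)=-5/2; μ^(4)=-3

((0, 0, 2, 0, 0); (0, 0, 1, 1, 1); (1, 1, 0, 0, 0); (0, 2, 0, 0, 0))


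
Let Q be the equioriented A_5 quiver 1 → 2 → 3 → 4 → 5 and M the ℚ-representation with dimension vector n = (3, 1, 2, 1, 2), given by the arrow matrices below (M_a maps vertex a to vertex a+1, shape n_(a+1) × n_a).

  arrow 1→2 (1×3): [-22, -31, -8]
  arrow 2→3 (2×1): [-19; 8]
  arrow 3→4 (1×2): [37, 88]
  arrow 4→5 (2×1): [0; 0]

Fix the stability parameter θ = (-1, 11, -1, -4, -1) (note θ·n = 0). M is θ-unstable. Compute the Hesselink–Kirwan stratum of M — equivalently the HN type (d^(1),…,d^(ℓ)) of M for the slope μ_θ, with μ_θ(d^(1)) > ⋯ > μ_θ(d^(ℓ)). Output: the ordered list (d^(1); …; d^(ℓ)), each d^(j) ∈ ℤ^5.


Via rank(M_{q-1}∘⋯∘M_p): M ≅ I[1,1]^2, I[1,4], I[3,3], I[5,5]^2.
μ_θ-semistable layers: μ^(1)=2; μ^(2)=-1

((0, 1, 1, 1, 0); (3, 0, 1, 0, 2))


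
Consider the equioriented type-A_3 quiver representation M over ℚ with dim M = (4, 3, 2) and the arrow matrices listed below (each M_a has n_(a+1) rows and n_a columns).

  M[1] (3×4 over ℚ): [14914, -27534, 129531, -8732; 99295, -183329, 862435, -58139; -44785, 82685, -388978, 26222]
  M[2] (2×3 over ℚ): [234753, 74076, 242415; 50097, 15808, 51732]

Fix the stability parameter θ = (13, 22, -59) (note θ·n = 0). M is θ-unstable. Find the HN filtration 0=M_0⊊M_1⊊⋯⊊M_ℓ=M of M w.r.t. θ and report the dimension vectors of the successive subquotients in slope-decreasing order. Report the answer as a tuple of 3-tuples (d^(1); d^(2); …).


Barcode: M ≅ I[1,1], I[1,2], I[1,3]^2. HN layers by μ_θ (3 steps, strictly decreasing):
  μ^(1)=22; μ^(2)=13; μ^(3)=-8

((0, 1, 0); (2, 0, 0); (2, 2, 2))


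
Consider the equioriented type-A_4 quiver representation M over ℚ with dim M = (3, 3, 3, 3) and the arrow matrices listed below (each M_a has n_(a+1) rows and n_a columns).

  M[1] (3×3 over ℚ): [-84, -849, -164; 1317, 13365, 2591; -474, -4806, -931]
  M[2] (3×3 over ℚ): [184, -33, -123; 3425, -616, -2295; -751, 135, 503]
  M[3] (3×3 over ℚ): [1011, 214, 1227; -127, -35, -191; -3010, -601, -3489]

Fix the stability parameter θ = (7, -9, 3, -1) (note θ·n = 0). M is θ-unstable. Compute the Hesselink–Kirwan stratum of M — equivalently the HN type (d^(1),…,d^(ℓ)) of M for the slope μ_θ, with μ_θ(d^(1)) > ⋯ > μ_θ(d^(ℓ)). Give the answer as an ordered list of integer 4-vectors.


Interval decomposition of M: I[1,4]^3.
HN type (ℓ=2): μ^(1)=1; μ^(2)=-1

((0, 0, 3, 3); (3, 3, 0, 0))


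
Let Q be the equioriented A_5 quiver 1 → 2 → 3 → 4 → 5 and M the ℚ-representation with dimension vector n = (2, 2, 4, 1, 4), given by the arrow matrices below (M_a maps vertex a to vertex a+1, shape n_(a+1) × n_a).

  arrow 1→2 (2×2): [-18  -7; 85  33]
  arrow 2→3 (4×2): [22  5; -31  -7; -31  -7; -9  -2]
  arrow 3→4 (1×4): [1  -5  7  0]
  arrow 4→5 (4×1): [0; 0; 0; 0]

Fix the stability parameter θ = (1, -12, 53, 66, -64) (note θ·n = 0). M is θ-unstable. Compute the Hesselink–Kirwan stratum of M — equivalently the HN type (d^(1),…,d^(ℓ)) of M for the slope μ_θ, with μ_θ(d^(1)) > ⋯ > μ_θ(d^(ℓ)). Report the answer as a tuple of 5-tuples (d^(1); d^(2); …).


Barcode: M ≅ I[1,3], I[1,4], I[3,3]^2, I[5,5]^4. HN layers by μ_θ (4 steps, strictly decreasing):
  μ^(1)=66; μ^(2)=53; μ^(3)=-11/2; μ^(4)=-64

((0, 0, 0, 1, 0); (0, 0, 4, 0, 0); (2, 2, 0, 0, 0); (0, 0, 0, 0, 4))


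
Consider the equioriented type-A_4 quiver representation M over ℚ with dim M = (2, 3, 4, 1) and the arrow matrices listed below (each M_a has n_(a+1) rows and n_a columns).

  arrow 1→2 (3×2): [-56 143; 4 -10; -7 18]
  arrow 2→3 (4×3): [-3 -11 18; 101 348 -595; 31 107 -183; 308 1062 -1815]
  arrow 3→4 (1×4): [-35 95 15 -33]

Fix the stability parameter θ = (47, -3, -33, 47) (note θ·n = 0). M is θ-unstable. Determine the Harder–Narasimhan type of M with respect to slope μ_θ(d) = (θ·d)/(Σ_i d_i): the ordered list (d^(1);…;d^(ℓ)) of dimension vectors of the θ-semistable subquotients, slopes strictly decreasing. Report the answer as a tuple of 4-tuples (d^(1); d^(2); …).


Interval decomposition of M: I[1,3], I[1,4], I[2,3], I[3,3].
HN type (ℓ=4): μ^(1)=47; μ^(2)=11/3; μ^(3)=-18; μ^(4)=-33

((0, 0, 0, 1); (2, 2, 2, 0); (0, 1, 1, 0); (0, 0, 1, 0))


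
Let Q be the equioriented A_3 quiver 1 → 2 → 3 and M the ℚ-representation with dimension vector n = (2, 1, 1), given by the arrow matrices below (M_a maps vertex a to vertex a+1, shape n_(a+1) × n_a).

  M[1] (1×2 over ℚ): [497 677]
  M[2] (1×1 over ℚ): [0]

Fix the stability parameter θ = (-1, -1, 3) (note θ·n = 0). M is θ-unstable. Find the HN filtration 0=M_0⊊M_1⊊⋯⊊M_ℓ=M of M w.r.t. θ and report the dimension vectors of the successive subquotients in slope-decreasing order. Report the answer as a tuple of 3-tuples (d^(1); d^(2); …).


Interval decomposition of M: I[1,1], I[1,2], I[3,3].
HN type (ℓ=2): μ^(1)=3; μ^(2)=-1

((0, 0, 1); (2, 1, 0))


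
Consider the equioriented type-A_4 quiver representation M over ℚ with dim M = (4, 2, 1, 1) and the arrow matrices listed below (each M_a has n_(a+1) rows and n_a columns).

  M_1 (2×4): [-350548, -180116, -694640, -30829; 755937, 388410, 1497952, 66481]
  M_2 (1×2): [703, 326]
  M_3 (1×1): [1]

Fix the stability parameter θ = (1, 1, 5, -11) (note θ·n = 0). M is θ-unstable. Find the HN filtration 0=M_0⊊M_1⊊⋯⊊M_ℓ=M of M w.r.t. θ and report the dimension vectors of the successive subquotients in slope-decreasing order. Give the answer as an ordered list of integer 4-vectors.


Barcode: M ≅ I[1,1]^2, I[1,2], I[1,4]. HN layers by μ_θ (2 steps, strictly decreasing):
  μ^(1)=1; μ^(2)=-1

((3, 1, 0, 0); (1, 1, 1, 1))


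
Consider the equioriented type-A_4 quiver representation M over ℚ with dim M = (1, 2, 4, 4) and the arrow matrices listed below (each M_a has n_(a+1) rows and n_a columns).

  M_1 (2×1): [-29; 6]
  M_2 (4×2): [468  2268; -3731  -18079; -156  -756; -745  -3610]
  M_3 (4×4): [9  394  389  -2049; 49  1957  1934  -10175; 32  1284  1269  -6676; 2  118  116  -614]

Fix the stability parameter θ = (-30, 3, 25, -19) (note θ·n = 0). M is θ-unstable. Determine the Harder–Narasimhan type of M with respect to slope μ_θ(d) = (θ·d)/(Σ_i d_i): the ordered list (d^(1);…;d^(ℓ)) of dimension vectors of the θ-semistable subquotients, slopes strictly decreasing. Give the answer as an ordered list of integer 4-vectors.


Via rank(M_{q-1}∘⋯∘M_p): M ≅ I[1,4], I[2,4], I[3,3], I[3,4], I[4,4].
μ_θ-semistable layers: μ^(1)=25; μ^(2)=3; μ^(3)=-19; μ^(4)=-30

((0, 0, 1, 0); (0, 2, 3, 3); (0, 0, 0, 1); (1, 0, 0, 0))


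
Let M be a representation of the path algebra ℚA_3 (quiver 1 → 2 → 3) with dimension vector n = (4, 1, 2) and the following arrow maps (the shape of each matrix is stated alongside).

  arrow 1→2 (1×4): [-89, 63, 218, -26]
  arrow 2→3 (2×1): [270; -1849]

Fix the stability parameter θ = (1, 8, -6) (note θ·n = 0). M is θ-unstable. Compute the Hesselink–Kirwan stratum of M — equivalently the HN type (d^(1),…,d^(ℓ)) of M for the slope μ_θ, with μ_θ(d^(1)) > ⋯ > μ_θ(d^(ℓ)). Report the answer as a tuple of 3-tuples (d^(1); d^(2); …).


Barcode: M ≅ I[1,1]^3, I[1,3], I[3,3]. HN layers by μ_θ (2 steps, strictly decreasing):
  μ^(1)=1; μ^(2)=-6

((4, 1, 1); (0, 0, 1))


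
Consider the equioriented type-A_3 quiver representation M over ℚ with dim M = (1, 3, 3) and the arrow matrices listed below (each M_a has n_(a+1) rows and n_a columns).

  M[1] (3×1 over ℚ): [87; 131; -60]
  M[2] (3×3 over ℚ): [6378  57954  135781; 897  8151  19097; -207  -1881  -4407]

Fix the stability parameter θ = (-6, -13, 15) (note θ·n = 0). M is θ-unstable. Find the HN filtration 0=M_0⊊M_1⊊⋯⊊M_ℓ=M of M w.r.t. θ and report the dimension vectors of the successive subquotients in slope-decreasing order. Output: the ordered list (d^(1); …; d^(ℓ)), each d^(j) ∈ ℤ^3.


Interval decomposition of M: I[1,2], I[2,3]^2, I[3,3].
HN type (ℓ=3): μ^(1)=15; μ^(2)=-19/2; μ^(3)=-13

((0, 0, 3); (1, 1, 0); (0, 2, 0))


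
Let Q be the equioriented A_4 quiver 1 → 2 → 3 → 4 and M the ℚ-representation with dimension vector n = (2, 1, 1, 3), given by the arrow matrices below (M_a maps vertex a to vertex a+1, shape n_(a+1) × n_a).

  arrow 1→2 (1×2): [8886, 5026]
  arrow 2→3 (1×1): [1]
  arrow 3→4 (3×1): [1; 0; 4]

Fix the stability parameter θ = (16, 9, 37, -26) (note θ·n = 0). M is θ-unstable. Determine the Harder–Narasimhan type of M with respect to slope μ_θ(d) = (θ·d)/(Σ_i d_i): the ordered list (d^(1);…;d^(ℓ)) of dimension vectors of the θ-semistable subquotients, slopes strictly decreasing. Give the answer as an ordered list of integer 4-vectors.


Barcode: M ≅ I[1,1], I[1,4], I[4,4]^2. HN layers by μ_θ (3 steps, strictly decreasing):
  μ^(1)=16; μ^(2)=9; μ^(3)=-26

((1, 0, 0, 0); (1, 1, 1, 1); (0, 0, 0, 2))


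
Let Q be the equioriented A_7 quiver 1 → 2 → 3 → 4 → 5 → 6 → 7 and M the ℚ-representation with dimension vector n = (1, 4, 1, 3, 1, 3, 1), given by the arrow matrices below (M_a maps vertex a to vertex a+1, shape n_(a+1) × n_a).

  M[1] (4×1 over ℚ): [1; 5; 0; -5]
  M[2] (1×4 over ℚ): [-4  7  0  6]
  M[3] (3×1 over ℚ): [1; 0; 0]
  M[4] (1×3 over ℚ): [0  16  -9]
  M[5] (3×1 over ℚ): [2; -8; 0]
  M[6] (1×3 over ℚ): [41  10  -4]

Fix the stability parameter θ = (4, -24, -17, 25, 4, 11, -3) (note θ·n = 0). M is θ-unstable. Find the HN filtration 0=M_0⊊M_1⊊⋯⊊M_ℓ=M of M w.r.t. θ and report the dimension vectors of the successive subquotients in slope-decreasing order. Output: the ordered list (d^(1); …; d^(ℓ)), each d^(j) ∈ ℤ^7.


Interval decomposition of M: I[1,4], I[2,2]^3, I[4,4], I[4,7], I[6,6]^2.
HN type (ℓ=5): μ^(1)=25; μ^(2)=11; μ^(3)=37/4; μ^(4)=-37/3; μ^(5)=-24

((0, 0, 0, 2, 0, 0, 0); (0, 0, 0, 0, 0, 2, 0); (0, 0, 0, 1, 1, 1, 1); (1, 1, 1, 0, 0, 0, 0); (0, 3, 0, 0, 0, 0, 0))


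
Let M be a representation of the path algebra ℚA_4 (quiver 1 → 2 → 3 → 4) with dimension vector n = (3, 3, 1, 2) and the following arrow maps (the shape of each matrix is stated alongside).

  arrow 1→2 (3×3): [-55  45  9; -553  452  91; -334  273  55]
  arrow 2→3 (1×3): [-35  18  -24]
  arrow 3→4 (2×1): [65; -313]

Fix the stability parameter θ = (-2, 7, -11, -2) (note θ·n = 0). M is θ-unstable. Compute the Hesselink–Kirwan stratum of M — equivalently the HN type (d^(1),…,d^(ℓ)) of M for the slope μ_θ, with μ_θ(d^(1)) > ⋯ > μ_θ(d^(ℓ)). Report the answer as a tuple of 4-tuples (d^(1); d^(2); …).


Interval decomposition of M: I[1,2]^2, I[1,4], I[4,4].
HN type (ℓ=2): μ^(1)=7; μ^(2)=-2

((0, 2, 0, 0); (3, 1, 1, 2))


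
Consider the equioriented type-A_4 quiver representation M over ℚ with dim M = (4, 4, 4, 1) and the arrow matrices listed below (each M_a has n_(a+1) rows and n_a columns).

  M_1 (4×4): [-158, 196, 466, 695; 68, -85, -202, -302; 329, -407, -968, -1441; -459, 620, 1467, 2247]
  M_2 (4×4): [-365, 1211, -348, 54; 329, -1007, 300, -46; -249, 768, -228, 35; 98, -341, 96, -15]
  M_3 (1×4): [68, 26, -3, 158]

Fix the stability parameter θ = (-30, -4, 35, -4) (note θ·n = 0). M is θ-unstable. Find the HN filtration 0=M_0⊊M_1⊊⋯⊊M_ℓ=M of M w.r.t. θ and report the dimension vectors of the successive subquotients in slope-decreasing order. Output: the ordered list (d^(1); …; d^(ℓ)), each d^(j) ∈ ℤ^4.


Interval decomposition of M: I[1,2]^2, I[1,3], I[1,4], I[3,3]^2.
HN type (ℓ=4): μ^(1)=35; μ^(2)=31/2; μ^(3)=-4; μ^(4)=-30

((0, 0, 3, 0); (0, 0, 1, 1); (0, 4, 0, 0); (4, 0, 0, 0))


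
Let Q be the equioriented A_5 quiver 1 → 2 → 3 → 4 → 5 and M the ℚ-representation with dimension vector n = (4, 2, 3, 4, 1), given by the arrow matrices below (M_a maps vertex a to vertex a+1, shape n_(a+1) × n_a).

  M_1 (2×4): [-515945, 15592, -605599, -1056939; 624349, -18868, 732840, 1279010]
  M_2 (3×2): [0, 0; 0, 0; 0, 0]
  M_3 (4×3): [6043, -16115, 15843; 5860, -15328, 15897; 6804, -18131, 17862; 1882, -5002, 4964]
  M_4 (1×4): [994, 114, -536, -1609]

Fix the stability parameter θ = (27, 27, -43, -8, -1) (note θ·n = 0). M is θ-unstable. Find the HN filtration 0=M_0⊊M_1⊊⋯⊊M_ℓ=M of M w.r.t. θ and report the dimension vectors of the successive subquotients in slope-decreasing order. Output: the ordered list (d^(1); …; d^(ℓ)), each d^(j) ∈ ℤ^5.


Via rank(M_{q-1}∘⋯∘M_p): M ≅ I[1,1]^2, I[1,2]^2, I[3,4]^2, I[3,5], I[4,4].
μ_θ-semistable layers: μ^(1)=27; μ^(2)=-1; μ^(3)=-8; μ^(4)=-43

((4, 2, 0, 0, 0); (0, 0, 0, 0, 1); (0, 0, 0, 4, 0); (0, 0, 3, 0, 0))


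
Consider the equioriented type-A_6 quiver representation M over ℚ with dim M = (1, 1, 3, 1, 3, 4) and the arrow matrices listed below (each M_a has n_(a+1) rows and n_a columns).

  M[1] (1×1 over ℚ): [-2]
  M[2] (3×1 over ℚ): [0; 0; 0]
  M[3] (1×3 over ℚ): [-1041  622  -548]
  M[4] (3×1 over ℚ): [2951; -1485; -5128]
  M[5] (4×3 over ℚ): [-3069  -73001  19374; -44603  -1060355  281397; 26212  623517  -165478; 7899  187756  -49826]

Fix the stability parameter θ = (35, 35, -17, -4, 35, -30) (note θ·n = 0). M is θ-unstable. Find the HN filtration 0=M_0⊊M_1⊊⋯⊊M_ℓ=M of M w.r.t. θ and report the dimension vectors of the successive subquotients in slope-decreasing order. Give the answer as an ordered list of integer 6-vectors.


Barcode: M ≅ I[1,2], I[3,3]^2, I[3,6], I[5,6]^2, I[6,6]. HN layers by μ_θ (5 steps, strictly decreasing):
  μ^(1)=35; μ^(2)=5/2; μ^(3)=-4; μ^(4)=-17; μ^(5)=-30

((1, 1, 0, 0, 0, 0); (0, 0, 0, 0, 3, 3); (0, 0, 0, 1, 0, 0); (0, 0, 3, 0, 0, 0); (0, 0, 0, 0, 0, 1))


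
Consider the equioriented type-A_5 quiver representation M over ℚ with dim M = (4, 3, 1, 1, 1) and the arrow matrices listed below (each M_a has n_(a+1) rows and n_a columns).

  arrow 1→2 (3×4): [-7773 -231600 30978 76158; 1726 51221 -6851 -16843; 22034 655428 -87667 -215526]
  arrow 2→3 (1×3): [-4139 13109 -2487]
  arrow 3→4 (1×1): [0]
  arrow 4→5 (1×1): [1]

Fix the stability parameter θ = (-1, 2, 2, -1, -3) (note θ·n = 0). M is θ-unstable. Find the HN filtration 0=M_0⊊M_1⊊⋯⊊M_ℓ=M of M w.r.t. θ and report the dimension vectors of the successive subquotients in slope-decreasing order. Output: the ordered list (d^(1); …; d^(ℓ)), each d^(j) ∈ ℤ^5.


Barcode: M ≅ I[1,1], I[1,2]^2, I[1,3], I[4,5]. HN layers by μ_θ (3 steps, strictly decreasing):
  μ^(1)=2; μ^(2)=-1; μ^(3)=-2

((0, 3, 1, 0, 0); (4, 0, 0, 0, 0); (0, 0, 0, 1, 1))


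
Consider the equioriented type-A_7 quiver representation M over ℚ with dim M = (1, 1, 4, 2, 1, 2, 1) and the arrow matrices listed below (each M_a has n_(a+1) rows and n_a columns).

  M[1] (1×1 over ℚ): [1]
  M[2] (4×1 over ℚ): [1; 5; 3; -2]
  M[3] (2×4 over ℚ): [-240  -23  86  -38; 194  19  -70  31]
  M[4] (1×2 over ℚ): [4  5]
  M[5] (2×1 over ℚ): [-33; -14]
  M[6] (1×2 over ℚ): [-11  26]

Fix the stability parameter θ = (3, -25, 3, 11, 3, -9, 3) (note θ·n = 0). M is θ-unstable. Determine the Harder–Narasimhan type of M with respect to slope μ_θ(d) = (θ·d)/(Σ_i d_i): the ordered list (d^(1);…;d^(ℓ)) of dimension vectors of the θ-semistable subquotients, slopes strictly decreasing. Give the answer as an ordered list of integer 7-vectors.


Barcode: M ≅ I[1,7], I[3,3]^2, I[3,4], I[6,6]. HN layers by μ_θ (5 steps, strictly decreasing):
  μ^(1)=11; μ^(2)=3; μ^(3)=2; μ^(4)=-9; μ^(5)=-11

((0, 0, 0, 1, 0, 0, 0); (0, 0, 3, 0, 0, 0, 1); (0, 0, 1, 1, 1, 1, 0); (0, 0, 0, 0, 0, 1, 0); (1, 1, 0, 0, 0, 0, 0))


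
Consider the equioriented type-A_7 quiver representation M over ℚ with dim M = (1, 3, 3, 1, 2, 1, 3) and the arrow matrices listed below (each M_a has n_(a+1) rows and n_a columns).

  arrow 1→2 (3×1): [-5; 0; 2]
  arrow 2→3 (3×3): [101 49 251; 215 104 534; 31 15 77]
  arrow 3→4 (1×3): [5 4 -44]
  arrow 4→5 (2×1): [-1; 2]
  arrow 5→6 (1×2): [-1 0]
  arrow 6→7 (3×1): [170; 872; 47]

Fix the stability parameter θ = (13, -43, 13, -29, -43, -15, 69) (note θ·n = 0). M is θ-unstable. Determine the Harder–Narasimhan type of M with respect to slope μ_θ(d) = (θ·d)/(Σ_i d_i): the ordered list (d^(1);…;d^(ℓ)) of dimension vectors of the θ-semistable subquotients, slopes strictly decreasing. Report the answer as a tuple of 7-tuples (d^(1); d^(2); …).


Barcode: M ≅ I[1,7], I[2,2], I[2,3], I[3,3], I[5,5], I[7,7]^2. HN layers by μ_θ (5 steps, strictly decreasing):
  μ^(1)=69; μ^(2)=13; μ^(3)=-15; μ^(4)=-89/5; μ^(5)=-43

((0, 0, 0, 0, 0, 0, 3); (0, 0, 2, 0, 0, 0, 0); (0, 0, 0, 0, 0, 1, 0); (1, 1, 1, 1, 1, 0, 0); (0, 2, 0, 0, 1, 0, 0))


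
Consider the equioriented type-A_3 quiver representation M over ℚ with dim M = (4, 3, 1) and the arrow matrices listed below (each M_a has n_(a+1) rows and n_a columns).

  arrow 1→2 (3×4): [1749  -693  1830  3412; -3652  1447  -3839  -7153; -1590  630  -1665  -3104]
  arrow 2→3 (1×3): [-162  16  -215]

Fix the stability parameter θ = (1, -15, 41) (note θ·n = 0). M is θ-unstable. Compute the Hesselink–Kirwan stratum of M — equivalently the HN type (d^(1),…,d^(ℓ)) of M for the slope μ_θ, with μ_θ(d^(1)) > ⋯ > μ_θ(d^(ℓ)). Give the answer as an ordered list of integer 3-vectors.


Via rank(M_{q-1}∘⋯∘M_p): M ≅ I[1,1], I[1,2]^2, I[1,3].
μ_θ-semistable layers: μ^(1)=41; μ^(2)=1; μ^(3)=-7

((0, 0, 1); (1, 0, 0); (3, 3, 0))


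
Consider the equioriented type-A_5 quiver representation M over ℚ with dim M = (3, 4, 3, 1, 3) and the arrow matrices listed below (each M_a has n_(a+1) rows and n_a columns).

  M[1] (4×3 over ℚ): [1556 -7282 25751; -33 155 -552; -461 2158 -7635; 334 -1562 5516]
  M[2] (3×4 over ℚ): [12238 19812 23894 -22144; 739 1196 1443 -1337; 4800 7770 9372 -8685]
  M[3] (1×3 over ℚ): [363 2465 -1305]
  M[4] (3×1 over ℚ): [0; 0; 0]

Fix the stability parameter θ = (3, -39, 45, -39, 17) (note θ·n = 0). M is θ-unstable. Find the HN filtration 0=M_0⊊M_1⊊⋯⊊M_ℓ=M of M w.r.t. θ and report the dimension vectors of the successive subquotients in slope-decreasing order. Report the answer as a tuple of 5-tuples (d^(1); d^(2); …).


Barcode: M ≅ I[1,2]^2, I[1,4], I[2,3], I[3,3], I[5,5]^3. HN layers by μ_θ (5 steps, strictly decreasing):
  μ^(1)=45; μ^(2)=17; μ^(3)=3; μ^(4)=-18; μ^(5)=-39

((0, 0, 2, 0, 0); (0, 0, 0, 0, 3); (0, 0, 1, 1, 0); (3, 3, 0, 0, 0); (0, 1, 0, 0, 0))


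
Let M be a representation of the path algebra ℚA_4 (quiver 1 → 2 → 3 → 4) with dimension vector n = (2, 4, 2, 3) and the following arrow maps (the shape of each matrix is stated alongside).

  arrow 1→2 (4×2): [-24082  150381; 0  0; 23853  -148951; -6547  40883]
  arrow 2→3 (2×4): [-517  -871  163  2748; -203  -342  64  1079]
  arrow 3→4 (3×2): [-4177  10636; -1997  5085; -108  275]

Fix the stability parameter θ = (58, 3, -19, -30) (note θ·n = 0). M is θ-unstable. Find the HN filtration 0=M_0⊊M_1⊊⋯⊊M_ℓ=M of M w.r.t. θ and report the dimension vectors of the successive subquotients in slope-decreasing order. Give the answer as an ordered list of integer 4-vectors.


Interval decomposition of M: I[1,2], I[1,4], I[2,2], I[2,4], I[4,4].
HN type (ℓ=4): μ^(1)=61/2; μ^(2)=3; μ^(3)=-46/3; μ^(4)=-30

((1, 1, 0, 0); (1, 2, 1, 1); (0, 1, 1, 1); (0, 0, 0, 1))


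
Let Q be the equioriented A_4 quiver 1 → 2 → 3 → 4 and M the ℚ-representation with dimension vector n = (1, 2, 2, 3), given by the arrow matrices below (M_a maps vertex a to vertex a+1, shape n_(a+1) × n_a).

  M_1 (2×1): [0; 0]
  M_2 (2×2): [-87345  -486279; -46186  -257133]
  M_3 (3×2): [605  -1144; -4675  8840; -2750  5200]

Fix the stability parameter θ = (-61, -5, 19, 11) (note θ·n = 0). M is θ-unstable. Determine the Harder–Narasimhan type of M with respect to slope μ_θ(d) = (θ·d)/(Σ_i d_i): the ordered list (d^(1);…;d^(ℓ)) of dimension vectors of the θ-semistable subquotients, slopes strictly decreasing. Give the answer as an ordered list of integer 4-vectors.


Via rank(M_{q-1}∘⋯∘M_p): M ≅ I[1,1], I[2,3], I[2,4], I[4,4]^2.
μ_θ-semistable layers: μ^(1)=19; μ^(2)=15; μ^(3)=11; μ^(4)=-5; μ^(5)=-61

((0, 0, 1, 0); (0, 0, 1, 1); (0, 0, 0, 2); (0, 2, 0, 0); (1, 0, 0, 0))


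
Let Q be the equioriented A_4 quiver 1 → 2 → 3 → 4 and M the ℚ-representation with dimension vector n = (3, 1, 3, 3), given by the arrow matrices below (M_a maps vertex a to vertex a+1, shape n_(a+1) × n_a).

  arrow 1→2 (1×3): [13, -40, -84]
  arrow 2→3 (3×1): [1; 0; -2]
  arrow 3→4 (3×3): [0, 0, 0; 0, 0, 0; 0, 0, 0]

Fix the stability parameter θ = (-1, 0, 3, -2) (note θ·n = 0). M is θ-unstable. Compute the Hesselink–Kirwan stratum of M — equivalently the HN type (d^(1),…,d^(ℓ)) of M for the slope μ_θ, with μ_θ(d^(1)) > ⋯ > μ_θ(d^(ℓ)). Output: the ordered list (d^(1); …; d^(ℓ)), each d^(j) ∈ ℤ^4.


Interval decomposition of M: I[1,1]^2, I[1,3], I[3,3]^2, I[4,4]^3.
HN type (ℓ=4): μ^(1)=3; μ^(2)=0; μ^(3)=-1; μ^(4)=-2

((0, 0, 3, 0); (0, 1, 0, 0); (3, 0, 0, 0); (0, 0, 0, 3))


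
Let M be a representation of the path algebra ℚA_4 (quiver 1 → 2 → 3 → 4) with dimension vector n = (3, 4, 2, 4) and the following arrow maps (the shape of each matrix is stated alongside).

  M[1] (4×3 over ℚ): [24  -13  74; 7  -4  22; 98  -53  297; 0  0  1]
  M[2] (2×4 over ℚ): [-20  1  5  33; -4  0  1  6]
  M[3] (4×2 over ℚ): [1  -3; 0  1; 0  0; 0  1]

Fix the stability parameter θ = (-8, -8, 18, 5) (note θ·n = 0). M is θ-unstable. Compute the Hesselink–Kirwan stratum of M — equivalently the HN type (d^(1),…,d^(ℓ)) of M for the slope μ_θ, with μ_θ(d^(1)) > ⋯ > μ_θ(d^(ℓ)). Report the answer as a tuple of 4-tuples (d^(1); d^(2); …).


Barcode: M ≅ I[1,2], I[1,4]^2, I[2,2], I[4,4]^2. HN layers by μ_θ (3 steps, strictly decreasing):
  μ^(1)=23/2; μ^(2)=5; μ^(3)=-8

((0, 0, 2, 2); (0, 0, 0, 2); (3, 4, 0, 0))


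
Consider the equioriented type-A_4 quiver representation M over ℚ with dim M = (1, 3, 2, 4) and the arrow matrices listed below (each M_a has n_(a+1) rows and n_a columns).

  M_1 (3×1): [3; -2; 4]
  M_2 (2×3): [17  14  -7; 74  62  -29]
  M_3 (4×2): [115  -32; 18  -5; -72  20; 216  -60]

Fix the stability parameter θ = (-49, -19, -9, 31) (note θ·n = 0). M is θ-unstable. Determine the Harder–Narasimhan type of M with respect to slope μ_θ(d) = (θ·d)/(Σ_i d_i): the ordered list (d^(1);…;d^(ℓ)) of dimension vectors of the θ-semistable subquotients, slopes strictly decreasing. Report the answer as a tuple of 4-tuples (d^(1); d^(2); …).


Via rank(M_{q-1}∘⋯∘M_p): M ≅ I[1,4], I[2,2], I[2,4], I[4,4]^2.
μ_θ-semistable layers: μ^(1)=31; μ^(2)=-9; μ^(3)=-19; μ^(4)=-49

((0, 0, 0, 4); (0, 0, 2, 0); (0, 3, 0, 0); (1, 0, 0, 0))


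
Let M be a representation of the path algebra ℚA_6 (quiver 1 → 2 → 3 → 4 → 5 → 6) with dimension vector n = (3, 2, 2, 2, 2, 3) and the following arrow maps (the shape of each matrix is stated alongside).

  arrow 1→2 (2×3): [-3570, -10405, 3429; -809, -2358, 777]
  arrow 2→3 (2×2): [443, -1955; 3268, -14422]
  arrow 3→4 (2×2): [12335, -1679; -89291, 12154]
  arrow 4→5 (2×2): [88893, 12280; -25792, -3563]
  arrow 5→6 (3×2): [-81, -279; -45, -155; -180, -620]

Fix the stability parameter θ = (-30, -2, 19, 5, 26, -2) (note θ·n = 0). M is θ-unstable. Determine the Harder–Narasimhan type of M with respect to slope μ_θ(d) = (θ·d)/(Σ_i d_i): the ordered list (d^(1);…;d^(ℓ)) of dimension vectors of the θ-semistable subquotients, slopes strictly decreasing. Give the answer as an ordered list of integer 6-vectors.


Interval decomposition of M: I[1,1], I[1,5], I[1,6], I[6,6]^2.
HN type (ℓ=4): μ^(1)=26; μ^(2)=12; μ^(3)=-2; μ^(4)=-30

((0, 0, 0, 0, 1, 0); (0, 0, 2, 2, 1, 1); (0, 2, 0, 0, 0, 2); (3, 0, 0, 0, 0, 0))


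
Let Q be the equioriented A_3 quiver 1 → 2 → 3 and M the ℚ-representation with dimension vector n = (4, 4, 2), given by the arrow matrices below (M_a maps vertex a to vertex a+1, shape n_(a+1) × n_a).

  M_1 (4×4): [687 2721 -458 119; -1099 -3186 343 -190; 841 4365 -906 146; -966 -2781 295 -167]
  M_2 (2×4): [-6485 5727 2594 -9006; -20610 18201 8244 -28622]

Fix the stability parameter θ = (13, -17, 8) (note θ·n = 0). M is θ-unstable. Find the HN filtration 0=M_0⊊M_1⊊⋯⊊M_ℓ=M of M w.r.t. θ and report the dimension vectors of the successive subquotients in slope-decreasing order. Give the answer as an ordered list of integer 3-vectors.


Barcode: M ≅ I[1,1], I[1,2], I[1,3]^2, I[2,2]. HN layers by μ_θ (4 steps, strictly decreasing):
  μ^(1)=13; μ^(2)=8; μ^(3)=-2; μ^(4)=-17

((1, 0, 0); (0, 0, 2); (3, 3, 0); (0, 1, 0))


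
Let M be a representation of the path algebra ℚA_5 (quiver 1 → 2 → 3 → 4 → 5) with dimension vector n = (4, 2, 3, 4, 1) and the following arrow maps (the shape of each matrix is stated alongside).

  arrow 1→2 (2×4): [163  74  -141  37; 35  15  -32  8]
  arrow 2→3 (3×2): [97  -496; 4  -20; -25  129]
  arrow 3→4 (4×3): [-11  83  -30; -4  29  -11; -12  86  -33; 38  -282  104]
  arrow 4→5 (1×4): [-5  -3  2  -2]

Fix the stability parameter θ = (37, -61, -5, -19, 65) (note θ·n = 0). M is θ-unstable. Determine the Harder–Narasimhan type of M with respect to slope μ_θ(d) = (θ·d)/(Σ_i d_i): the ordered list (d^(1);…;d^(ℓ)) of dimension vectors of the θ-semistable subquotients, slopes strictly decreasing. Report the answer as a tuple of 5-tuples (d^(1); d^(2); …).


Barcode: M ≅ I[1,1]^2, I[1,4], I[1,5], I[3,4], I[4,4]. HN layers by μ_θ (4 steps, strictly decreasing):
  μ^(1)=65; μ^(2)=37; μ^(3)=-12; μ^(4)=-19

((0, 0, 0, 0, 1); (2, 0, 0, 0, 0); (2, 2, 3, 3, 0); (0, 0, 0, 1, 0))


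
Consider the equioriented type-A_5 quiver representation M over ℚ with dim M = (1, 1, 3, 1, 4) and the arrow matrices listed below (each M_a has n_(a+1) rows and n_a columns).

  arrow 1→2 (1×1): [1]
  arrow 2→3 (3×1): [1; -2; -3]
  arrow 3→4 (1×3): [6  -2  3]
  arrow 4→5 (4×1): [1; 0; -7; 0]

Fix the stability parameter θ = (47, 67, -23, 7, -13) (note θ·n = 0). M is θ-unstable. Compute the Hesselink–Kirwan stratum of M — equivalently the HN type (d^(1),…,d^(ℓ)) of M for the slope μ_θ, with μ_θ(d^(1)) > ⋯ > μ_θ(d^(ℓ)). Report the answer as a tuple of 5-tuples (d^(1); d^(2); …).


Via rank(M_{q-1}∘⋯∘M_p): M ≅ I[1,5], I[3,3]^2, I[5,5]^3.
μ_θ-semistable layers: μ^(1)=17; μ^(2)=-13; μ^(3)=-23

((1, 1, 1, 1, 1); (0, 0, 0, 0, 3); (0, 0, 2, 0, 0))


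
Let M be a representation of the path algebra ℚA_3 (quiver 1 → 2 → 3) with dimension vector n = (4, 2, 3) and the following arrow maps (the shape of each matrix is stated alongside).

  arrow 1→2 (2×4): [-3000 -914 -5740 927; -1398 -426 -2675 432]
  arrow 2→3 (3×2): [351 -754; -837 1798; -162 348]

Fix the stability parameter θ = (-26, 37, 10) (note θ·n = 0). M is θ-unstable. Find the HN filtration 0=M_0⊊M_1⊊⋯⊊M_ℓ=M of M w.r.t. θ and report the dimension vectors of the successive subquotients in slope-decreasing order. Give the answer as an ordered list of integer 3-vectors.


Interval decomposition of M: I[1,1]^2, I[1,2], I[1,3], I[3,3]^2.
HN type (ℓ=4): μ^(1)=37; μ^(2)=47/2; μ^(3)=10; μ^(4)=-26

((0, 1, 0); (0, 1, 1); (0, 0, 2); (4, 0, 0))


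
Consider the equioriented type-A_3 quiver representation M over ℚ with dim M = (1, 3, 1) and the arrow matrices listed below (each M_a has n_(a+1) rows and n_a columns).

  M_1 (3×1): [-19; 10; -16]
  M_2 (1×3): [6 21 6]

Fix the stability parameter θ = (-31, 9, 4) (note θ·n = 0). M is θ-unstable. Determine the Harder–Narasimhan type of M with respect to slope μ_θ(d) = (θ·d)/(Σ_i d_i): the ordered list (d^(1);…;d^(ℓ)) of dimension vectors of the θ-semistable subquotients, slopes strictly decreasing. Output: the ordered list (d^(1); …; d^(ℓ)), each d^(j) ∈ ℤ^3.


Interval decomposition of M: I[1,2], I[2,2], I[2,3].
HN type (ℓ=3): μ^(1)=9; μ^(2)=13/2; μ^(3)=-31

((0, 2, 0); (0, 1, 1); (1, 0, 0))


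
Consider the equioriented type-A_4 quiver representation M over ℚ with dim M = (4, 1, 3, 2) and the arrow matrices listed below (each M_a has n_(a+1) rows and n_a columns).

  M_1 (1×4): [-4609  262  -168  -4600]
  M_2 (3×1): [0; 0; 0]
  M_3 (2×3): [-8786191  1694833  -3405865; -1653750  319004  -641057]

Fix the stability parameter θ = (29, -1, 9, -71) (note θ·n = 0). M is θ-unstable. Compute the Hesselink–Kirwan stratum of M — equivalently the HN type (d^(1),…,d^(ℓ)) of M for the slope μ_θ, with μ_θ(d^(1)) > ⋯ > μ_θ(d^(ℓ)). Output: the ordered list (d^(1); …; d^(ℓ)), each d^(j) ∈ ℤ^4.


Via rank(M_{q-1}∘⋯∘M_p): M ≅ I[1,1]^3, I[1,2], I[3,3], I[3,4]^2.
μ_θ-semistable layers: μ^(1)=29; μ^(2)=14; μ^(3)=9; μ^(4)=-31

((3, 0, 0, 0); (1, 1, 0, 0); (0, 0, 1, 0); (0, 0, 2, 2))


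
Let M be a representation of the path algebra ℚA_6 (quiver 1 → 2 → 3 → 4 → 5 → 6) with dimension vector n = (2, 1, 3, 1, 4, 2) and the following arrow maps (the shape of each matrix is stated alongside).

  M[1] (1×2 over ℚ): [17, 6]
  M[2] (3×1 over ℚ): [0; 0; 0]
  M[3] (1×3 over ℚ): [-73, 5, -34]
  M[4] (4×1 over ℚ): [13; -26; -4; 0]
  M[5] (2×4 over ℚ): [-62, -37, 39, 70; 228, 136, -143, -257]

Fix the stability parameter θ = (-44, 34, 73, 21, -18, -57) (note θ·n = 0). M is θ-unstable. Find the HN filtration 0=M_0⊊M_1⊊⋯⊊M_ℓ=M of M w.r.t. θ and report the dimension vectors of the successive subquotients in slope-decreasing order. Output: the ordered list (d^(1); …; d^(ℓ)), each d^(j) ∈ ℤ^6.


Interval decomposition of M: I[1,1], I[1,2], I[3,3]^2, I[3,5], I[5,5], I[5,6]^2.
HN type (ℓ=6): μ^(1)=73; μ^(2)=34; μ^(3)=76/3; μ^(4)=-18; μ^(5)=-75/2; μ^(6)=-44

((0, 0, 2, 0, 0, 0); (0, 1, 0, 0, 0, 0); (0, 0, 1, 1, 1, 0); (0, 0, 0, 0, 1, 0); (0, 0, 0, 0, 2, 2); (2, 0, 0, 0, 0, 0))


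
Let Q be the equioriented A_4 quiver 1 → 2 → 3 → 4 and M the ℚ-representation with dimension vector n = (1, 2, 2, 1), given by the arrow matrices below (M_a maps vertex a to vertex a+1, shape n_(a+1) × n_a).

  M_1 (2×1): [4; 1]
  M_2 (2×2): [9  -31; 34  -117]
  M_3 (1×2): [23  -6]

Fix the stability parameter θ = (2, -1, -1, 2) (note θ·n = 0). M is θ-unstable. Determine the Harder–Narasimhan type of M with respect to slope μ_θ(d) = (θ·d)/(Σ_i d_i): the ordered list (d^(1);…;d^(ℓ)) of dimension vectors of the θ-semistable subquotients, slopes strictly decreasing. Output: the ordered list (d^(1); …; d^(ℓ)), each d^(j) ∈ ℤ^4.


Via rank(M_{q-1}∘⋯∘M_p): M ≅ I[1,4], I[2,3].
μ_θ-semistable layers: μ^(1)=2; μ^(2)=0; μ^(3)=-1

((0, 0, 0, 1); (1, 1, 1, 0); (0, 1, 1, 0))


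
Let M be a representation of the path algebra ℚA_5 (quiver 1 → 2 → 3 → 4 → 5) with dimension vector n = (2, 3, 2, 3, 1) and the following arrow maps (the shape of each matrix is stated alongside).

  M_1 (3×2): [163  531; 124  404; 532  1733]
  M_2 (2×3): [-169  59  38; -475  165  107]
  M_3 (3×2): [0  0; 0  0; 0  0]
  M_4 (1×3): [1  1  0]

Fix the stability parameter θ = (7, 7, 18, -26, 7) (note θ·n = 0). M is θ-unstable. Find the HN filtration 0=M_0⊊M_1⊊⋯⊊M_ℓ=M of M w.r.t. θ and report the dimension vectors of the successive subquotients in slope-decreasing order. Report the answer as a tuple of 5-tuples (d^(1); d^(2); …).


Interval decomposition of M: I[1,3]^2, I[2,2], I[4,4]^2, I[4,5].
HN type (ℓ=3): μ^(1)=18; μ^(2)=7; μ^(3)=-26

((0, 0, 2, 0, 0); (2, 3, 0, 0, 1); (0, 0, 0, 3, 0))


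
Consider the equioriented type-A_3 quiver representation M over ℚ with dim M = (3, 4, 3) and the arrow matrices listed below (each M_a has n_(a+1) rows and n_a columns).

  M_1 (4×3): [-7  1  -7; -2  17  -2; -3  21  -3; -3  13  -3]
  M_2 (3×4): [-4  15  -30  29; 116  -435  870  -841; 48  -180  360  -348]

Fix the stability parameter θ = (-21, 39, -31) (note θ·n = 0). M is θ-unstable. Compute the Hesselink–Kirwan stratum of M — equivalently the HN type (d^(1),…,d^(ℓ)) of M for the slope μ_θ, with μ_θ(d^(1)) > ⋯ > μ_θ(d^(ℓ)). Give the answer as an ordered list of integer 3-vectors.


Via rank(M_{q-1}∘⋯∘M_p): M ≅ I[1,1], I[1,2], I[1,3], I[2,2]^2, I[3,3]^2.
μ_θ-semistable layers: μ^(1)=39; μ^(2)=4; μ^(3)=-21; μ^(4)=-31

((0, 3, 0); (0, 1, 1); (3, 0, 0); (0, 0, 2))


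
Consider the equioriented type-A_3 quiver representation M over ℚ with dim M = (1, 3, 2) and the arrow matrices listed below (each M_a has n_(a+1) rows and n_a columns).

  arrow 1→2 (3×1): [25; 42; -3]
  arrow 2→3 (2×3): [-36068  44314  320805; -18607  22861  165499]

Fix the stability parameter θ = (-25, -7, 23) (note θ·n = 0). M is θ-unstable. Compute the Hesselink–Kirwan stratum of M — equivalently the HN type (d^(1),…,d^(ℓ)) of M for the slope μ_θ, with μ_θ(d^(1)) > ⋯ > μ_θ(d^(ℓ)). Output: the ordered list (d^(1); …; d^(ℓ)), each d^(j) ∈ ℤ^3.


Via rank(M_{q-1}∘⋯∘M_p): M ≅ I[1,3], I[2,2], I[2,3].
μ_θ-semistable layers: μ^(1)=23; μ^(2)=-7; μ^(3)=-25

((0, 0, 2); (0, 3, 0); (1, 0, 0))


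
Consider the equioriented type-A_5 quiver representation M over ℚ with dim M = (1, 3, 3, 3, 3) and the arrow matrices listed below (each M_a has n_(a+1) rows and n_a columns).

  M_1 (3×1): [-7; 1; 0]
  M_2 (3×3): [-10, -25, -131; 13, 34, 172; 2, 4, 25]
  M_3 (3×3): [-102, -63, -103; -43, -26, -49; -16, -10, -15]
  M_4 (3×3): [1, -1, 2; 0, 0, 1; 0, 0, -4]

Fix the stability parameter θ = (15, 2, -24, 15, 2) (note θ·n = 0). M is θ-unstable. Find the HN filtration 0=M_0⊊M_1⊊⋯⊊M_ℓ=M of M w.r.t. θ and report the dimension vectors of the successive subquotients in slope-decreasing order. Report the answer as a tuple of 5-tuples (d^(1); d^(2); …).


Interval decomposition of M: I[1,5], I[2,4], I[2,5], I[5,5].
HN type (ℓ=5): μ^(1)=15; μ^(2)=17/2; μ^(3)=2; μ^(4)=-7/3; μ^(5)=-11

((0, 0, 0, 1, 0); (0, 0, 0, 2, 2); (0, 0, 0, 0, 1); (1, 1, 1, 0, 0); (0, 2, 2, 0, 0))


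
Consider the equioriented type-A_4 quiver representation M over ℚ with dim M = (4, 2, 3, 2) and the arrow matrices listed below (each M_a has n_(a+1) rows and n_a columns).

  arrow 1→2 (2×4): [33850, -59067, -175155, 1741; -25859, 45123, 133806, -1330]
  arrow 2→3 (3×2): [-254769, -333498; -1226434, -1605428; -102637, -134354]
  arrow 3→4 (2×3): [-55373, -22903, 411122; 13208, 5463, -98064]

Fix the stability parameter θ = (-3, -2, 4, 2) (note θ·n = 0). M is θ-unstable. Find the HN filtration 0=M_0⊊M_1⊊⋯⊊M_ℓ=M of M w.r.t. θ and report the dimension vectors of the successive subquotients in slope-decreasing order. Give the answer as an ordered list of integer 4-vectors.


Interval decomposition of M: I[1,1]^2, I[1,2], I[1,4], I[3,3], I[3,4].
HN type (ℓ=4): μ^(1)=4; μ^(2)=3; μ^(3)=-2; μ^(4)=-3

((0, 0, 1, 0); (0, 0, 2, 2); (0, 2, 0, 0); (4, 0, 0, 0))


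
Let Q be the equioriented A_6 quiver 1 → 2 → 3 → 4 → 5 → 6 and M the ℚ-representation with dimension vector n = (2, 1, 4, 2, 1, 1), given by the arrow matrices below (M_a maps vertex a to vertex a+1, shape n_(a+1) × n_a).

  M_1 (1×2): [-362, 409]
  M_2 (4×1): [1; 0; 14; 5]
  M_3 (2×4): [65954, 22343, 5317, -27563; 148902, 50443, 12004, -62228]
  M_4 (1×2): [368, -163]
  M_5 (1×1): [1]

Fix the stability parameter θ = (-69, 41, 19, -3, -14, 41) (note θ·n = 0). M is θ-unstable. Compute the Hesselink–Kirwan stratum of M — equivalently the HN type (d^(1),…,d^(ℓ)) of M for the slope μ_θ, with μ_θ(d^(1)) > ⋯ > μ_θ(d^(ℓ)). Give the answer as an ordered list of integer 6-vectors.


Via rank(M_{q-1}∘⋯∘M_p): M ≅ I[1,1], I[1,6], I[3,3]^2, I[3,4].
μ_θ-semistable layers: μ^(1)=41; μ^(2)=19; μ^(3)=43/4; μ^(4)=8; μ^(5)=-69

((0, 0, 0, 0, 0, 1); (0, 0, 2, 0, 0, 0); (0, 1, 1, 1, 1, 0); (0, 0, 1, 1, 0, 0); (2, 0, 0, 0, 0, 0))


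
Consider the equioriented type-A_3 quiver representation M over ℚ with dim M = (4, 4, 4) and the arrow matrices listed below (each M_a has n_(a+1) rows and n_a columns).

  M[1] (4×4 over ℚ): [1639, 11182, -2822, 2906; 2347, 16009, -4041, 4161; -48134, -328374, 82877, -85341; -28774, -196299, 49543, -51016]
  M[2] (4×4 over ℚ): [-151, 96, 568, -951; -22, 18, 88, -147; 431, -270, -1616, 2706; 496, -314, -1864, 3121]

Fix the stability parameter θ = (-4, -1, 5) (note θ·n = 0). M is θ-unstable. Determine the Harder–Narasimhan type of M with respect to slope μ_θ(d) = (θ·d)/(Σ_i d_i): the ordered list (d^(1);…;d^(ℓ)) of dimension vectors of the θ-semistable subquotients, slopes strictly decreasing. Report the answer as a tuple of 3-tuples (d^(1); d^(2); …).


Barcode: M ≅ I[1,2]^2, I[1,3]^2, I[3,3]^2. HN layers by μ_θ (3 steps, strictly decreasing):
  μ^(1)=5; μ^(2)=-1; μ^(3)=-4

((0, 0, 4); (0, 4, 0); (4, 0, 0))


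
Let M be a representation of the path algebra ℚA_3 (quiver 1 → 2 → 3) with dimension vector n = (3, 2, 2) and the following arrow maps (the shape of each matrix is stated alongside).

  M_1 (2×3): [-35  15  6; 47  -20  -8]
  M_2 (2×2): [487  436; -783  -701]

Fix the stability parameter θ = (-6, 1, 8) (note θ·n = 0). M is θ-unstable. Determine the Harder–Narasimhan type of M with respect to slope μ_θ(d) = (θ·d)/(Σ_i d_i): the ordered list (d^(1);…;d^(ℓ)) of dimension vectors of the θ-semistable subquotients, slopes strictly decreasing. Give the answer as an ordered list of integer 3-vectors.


Barcode: M ≅ I[1,1], I[1,3]^2. HN layers by μ_θ (3 steps, strictly decreasing):
  μ^(1)=8; μ^(2)=1; μ^(3)=-6

((0, 0, 2); (0, 2, 0); (3, 0, 0))


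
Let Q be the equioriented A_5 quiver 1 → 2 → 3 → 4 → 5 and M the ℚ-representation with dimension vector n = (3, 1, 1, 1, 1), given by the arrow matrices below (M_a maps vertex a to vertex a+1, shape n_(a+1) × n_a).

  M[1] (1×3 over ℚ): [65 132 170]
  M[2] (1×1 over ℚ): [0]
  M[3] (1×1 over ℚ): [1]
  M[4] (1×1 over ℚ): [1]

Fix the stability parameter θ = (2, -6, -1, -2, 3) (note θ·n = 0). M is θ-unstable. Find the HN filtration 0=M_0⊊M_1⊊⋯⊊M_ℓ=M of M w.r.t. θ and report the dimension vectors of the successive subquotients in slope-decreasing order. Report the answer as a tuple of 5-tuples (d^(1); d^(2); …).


Via rank(M_{q-1}∘⋯∘M_p): M ≅ I[1,1]^2, I[1,2], I[3,5].
μ_θ-semistable layers: μ^(1)=3; μ^(2)=2; μ^(3)=-3/2; μ^(4)=-2

((0, 0, 0, 0, 1); (2, 0, 0, 0, 0); (0, 0, 1, 1, 0); (1, 1, 0, 0, 0))


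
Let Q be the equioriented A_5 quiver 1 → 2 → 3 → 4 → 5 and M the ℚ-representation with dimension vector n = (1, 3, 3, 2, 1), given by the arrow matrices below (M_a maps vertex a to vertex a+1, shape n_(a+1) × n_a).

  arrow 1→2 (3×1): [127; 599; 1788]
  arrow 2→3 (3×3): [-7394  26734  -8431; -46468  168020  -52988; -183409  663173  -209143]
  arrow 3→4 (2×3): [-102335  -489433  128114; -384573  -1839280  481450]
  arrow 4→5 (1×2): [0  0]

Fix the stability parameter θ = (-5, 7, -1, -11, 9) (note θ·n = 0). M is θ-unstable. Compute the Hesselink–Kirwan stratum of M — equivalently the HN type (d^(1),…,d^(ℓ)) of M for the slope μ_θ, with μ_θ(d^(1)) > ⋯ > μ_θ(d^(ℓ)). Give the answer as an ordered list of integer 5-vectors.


Via rank(M_{q-1}∘⋯∘M_p): M ≅ I[1,2], I[2,3], I[2,4], I[3,4], I[5,5].
μ_θ-semistable layers: μ^(1)=9; μ^(2)=7; μ^(3)=3; μ^(4)=-5/3; μ^(5)=-5; μ^(6)=-6

((0, 0, 0, 0, 1); (0, 1, 0, 0, 0); (0, 1, 1, 0, 0); (0, 1, 1, 1, 0); (1, 0, 0, 0, 0); (0, 0, 1, 1, 0))
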